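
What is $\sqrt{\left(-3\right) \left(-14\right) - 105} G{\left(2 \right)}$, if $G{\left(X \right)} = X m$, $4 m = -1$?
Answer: $- \frac{3 i \sqrt{7}}{2} \approx - 3.9686 i$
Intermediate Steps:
$m = - \frac{1}{4}$ ($m = \frac{1}{4} \left(-1\right) = - \frac{1}{4} \approx -0.25$)
$G{\left(X \right)} = - \frac{X}{4}$ ($G{\left(X \right)} = X \left(- \frac{1}{4}\right) = - \frac{X}{4}$)
$\sqrt{\left(-3\right) \left(-14\right) - 105} G{\left(2 \right)} = \sqrt{\left(-3\right) \left(-14\right) - 105} \left(\left(- \frac{1}{4}\right) 2\right) = \sqrt{42 - 105} \left(- \frac{1}{2}\right) = \sqrt{-63} \left(- \frac{1}{2}\right) = 3 i \sqrt{7} \left(- \frac{1}{2}\right) = - \frac{3 i \sqrt{7}}{2}$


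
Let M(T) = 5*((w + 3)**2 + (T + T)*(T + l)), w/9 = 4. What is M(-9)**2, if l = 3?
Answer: 66341025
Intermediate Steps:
w = 36 (w = 9*4 = 36)
M(T) = 7605 + 10*T*(3 + T) (M(T) = 5*((36 + 3)**2 + (T + T)*(T + 3)) = 5*(39**2 + (2*T)*(3 + T)) = 5*(1521 + 2*T*(3 + T)) = 7605 + 10*T*(3 + T))
M(-9)**2 = (7605 + 10*(-9)**2 + 30*(-9))**2 = (7605 + 10*81 - 270)**2 = (7605 + 810 - 270)**2 = 8145**2 = 66341025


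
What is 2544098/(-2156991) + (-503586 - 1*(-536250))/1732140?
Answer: -40150721812/34594540655 ≈ -1.1606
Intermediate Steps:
2544098/(-2156991) + (-503586 - 1*(-536250))/1732140 = 2544098*(-1/2156991) + (-503586 + 536250)*(1/1732140) = -2544098/2156991 + 32664*(1/1732140) = -2544098/2156991 + 2722/144345 = -40150721812/34594540655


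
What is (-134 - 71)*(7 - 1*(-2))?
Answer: -1845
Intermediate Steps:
(-134 - 71)*(7 - 1*(-2)) = -205*(7 + 2) = -205*9 = -1845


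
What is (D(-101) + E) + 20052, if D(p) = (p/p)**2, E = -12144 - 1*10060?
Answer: -2151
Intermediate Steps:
E = -22204 (E = -12144 - 10060 = -22204)
D(p) = 1 (D(p) = 1**2 = 1)
(D(-101) + E) + 20052 = (1 - 22204) + 20052 = -22203 + 20052 = -2151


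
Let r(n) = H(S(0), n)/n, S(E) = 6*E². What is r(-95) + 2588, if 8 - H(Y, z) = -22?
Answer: 49166/19 ≈ 2587.7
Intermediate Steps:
H(Y, z) = 30 (H(Y, z) = 8 - 1*(-22) = 8 + 22 = 30)
r(n) = 30/n
r(-95) + 2588 = 30/(-95) + 2588 = 30*(-1/95) + 2588 = -6/19 + 2588 = 49166/19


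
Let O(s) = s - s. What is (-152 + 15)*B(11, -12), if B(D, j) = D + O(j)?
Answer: -1507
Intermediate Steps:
O(s) = 0
B(D, j) = D (B(D, j) = D + 0 = D)
(-152 + 15)*B(11, -12) = (-152 + 15)*11 = -137*11 = -1507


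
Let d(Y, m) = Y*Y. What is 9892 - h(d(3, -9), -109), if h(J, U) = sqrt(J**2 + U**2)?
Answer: 9892 - sqrt(11962) ≈ 9782.6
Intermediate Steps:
d(Y, m) = Y**2
9892 - h(d(3, -9), -109) = 9892 - sqrt((3**2)**2 + (-109)**2) = 9892 - sqrt(9**2 + 11881) = 9892 - sqrt(81 + 11881) = 9892 - sqrt(11962)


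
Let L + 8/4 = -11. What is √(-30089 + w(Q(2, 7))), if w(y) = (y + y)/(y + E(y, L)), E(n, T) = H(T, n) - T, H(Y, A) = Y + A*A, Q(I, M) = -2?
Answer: I*√30091 ≈ 173.47*I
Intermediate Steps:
L = -13 (L = -2 - 11 = -13)
H(Y, A) = Y + A²
E(n, T) = n² (E(n, T) = (T + n²) - T = n²)
w(y) = 2*y/(y + y²) (w(y) = (y + y)/(y + y²) = (2*y)/(y + y²) = 2*y/(y + y²))
√(-30089 + w(Q(2, 7))) = √(-30089 + 2/(1 - 2)) = √(-30089 + 2/(-1)) = √(-30089 + 2*(-1)) = √(-30089 - 2) = √(-30091) = I*√30091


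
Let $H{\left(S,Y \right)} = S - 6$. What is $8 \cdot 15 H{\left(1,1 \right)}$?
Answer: $-600$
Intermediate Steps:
$H{\left(S,Y \right)} = -6 + S$
$8 \cdot 15 H{\left(1,1 \right)} = 8 \cdot 15 \left(-6 + 1\right) = 120 \left(-5\right) = -600$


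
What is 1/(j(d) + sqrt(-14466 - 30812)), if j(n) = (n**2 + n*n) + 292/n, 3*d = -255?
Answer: 52188215/754103991657 - 7225*I*sqrt(45278)/1508207983314 ≈ 6.9206e-5 - 1.0193e-6*I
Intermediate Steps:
d = -85 (d = (1/3)*(-255) = -85)
j(n) = 2*n**2 + 292/n (j(n) = (n**2 + n**2) + 292/n = 2*n**2 + 292/n)
1/(j(d) + sqrt(-14466 - 30812)) = 1/(2*(146 + (-85)**3)/(-85) + sqrt(-14466 - 30812)) = 1/(2*(-1/85)*(146 - 614125) + sqrt(-45278)) = 1/(2*(-1/85)*(-613979) + I*sqrt(45278)) = 1/(1227958/85 + I*sqrt(45278))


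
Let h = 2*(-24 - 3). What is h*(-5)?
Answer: 270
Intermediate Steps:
h = -54 (h = 2*(-27) = -54)
h*(-5) = -54*(-5) = 270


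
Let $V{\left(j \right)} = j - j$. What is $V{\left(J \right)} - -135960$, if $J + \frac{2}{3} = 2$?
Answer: $135960$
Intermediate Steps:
$J = \frac{4}{3}$ ($J = - \frac{2}{3} + 2 = \frac{4}{3} \approx 1.3333$)
$V{\left(j \right)} = 0$
$V{\left(J \right)} - -135960 = 0 - -135960 = 0 + 135960 = 135960$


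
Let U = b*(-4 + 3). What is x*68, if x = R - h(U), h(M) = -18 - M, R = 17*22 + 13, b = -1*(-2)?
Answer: 27404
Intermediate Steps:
b = 2
U = -2 (U = 2*(-4 + 3) = 2*(-1) = -2)
R = 387 (R = 374 + 13 = 387)
x = 403 (x = 387 - (-18 - 1*(-2)) = 387 - (-18 + 2) = 387 - 1*(-16) = 387 + 16 = 403)
x*68 = 403*68 = 27404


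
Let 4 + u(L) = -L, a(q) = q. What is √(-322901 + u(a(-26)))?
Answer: I*√322879 ≈ 568.22*I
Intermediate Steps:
u(L) = -4 - L
√(-322901 + u(a(-26))) = √(-322901 + (-4 - 1*(-26))) = √(-322901 + (-4 + 26)) = √(-322901 + 22) = √(-322879) = I*√322879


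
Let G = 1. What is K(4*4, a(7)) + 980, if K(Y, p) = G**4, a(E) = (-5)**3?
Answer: 981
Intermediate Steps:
a(E) = -125
K(Y, p) = 1 (K(Y, p) = 1**4 = 1)
K(4*4, a(7)) + 980 = 1 + 980 = 981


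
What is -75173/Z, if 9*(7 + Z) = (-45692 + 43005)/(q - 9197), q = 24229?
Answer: 10170004824/949703 ≈ 10709.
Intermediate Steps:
Z = -949703/135288 (Z = -7 + ((-45692 + 43005)/(24229 - 9197))/9 = -7 + (-2687/15032)/9 = -7 + (-2687*1/15032)/9 = -7 + (⅑)*(-2687/15032) = -7 - 2687/135288 = -949703/135288 ≈ -7.0199)
-75173/Z = -75173/(-949703/135288) = -75173*(-135288/949703) = 10170004824/949703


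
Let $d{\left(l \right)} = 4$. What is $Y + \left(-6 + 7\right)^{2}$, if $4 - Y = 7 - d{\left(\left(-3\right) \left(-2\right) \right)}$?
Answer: $2$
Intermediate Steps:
$Y = 1$ ($Y = 4 - \left(7 - 4\right) = 4 - 3 = 1$)
$Y + \left(-6 + 7\right)^{2} = 1 + \left(-6 + 7\right)^{2} = 1 + 1^{2} = 1 + 1 = 2$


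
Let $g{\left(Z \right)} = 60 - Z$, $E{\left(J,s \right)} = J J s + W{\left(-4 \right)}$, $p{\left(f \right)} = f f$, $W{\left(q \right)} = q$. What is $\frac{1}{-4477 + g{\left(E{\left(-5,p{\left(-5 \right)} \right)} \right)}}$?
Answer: $- \frac{1}{5038} \approx -0.00019849$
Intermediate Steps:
$p{\left(f \right)} = f^{2}$
$E{\left(J,s \right)} = -4 + s J^{2}$ ($E{\left(J,s \right)} = J J s - 4 = J^{2} s - 4 = s J^{2} - 4 = -4 + s J^{2}$)
$\frac{1}{-4477 + g{\left(E{\left(-5,p{\left(-5 \right)} \right)} \right)}} = \frac{1}{-4477 + \left(60 - \left(-4 + \left(-5\right)^{2} \left(-5\right)^{2}\right)\right)} = \frac{1}{-4477 + \left(60 - \left(-4 + 25 \cdot 25\right)\right)} = \frac{1}{-4477 + \left(60 - \left(-4 + 625\right)\right)} = \frac{1}{-4477 + \left(60 - 621\right)} = \frac{1}{-4477 - 561} = \frac{1}{-5038} = - \frac{1}{5038}$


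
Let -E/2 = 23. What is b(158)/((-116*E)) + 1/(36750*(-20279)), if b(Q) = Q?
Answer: 29437502041/994167835500 ≈ 0.029610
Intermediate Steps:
E = -46 (E = -2*23 = -46)
b(158)/((-116*E)) + 1/(36750*(-20279)) = 158/((-116*(-46))) + 1/(36750*(-20279)) = 158/5336 + (1/36750)*(-1/20279) = 158*(1/5336) - 1/745253250 = 79/2668 - 1/745253250 = 29437502041/994167835500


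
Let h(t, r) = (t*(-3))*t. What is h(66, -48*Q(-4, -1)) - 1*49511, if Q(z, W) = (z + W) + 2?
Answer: -62579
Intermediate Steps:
Q(z, W) = 2 + W + z (Q(z, W) = (W + z) + 2 = 2 + W + z)
h(t, r) = -3*t² (h(t, r) = (-3*t)*t = -3*t²)
h(66, -48*Q(-4, -1)) - 1*49511 = -3*66² - 1*49511 = -3*4356 - 49511 = -13068 - 49511 = -62579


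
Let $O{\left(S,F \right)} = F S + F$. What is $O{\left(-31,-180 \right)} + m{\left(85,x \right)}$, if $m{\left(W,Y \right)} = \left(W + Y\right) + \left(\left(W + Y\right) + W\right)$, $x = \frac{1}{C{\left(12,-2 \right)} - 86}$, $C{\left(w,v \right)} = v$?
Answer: $\frac{248819}{44} \approx 5655.0$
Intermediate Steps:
$x = - \frac{1}{88}$ ($x = \frac{1}{-2 - 86} = \frac{1}{-88} = - \frac{1}{88} \approx -0.011364$)
$O{\left(S,F \right)} = F + F S$
$m{\left(W,Y \right)} = 2 Y + 3 W$ ($m{\left(W,Y \right)} = \left(W + Y\right) + \left(Y + 2 W\right) = 2 Y + 3 W$)
$O{\left(-31,-180 \right)} + m{\left(85,x \right)} = - 180 \left(1 - 31\right) + \left(2 \left(- \frac{1}{88}\right) + 3 \cdot 85\right) = \left(-180\right) \left(-30\right) + \left(- \frac{1}{44} + 255\right) = 5400 + \frac{11219}{44} = \frac{248819}{44}$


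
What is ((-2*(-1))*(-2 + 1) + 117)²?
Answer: 13225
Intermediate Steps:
((-2*(-1))*(-2 + 1) + 117)² = (2*(-1) + 117)² = (-2 + 117)² = 115² = 13225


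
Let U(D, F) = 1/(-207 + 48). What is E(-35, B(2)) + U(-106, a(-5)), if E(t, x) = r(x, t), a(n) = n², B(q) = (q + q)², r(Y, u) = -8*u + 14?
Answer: 46745/159 ≈ 293.99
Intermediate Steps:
r(Y, u) = 14 - 8*u
B(q) = 4*q² (B(q) = (2*q)² = 4*q²)
E(t, x) = 14 - 8*t
U(D, F) = -1/159 (U(D, F) = 1/(-159) = -1/159)
E(-35, B(2)) + U(-106, a(-5)) = (14 - 8*(-35)) - 1/159 = (14 + 280) - 1/159 = 294 - 1/159 = 46745/159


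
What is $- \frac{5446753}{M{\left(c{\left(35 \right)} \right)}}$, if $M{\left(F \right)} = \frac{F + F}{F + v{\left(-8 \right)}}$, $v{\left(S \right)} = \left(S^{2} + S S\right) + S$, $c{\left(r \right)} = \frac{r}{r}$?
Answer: $- \frac{659057113}{2} \approx -3.2953 \cdot 10^{8}$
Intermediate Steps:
$c{\left(r \right)} = 1$
$v{\left(S \right)} = S + 2 S^{2}$ ($v{\left(S \right)} = \left(S^{2} + S^{2}\right) + S = 2 S^{2} + S = S + 2 S^{2}$)
$M{\left(F \right)} = \frac{2 F}{120 + F}$ ($M{\left(F \right)} = \frac{F + F}{F - 8 \left(1 + 2 \left(-8\right)\right)} = \frac{2 F}{F - 8 \left(1 - 16\right)} = \frac{2 F}{F - -120} = \frac{2 F}{F + 120} = \frac{2 F}{120 + F}$)
$- \frac{5446753}{M{\left(c{\left(35 \right)} \right)}} = - \frac{5446753}{2 \cdot 1 \frac{1}{120 + 1}} = - \frac{5446753}{2 \cdot 1 \cdot \frac{1}{121}} = - \frac{5446753}{\frac{2}{121}} = \left(-5446753\right) \frac{121}{2} = - \frac{659057113}{2}$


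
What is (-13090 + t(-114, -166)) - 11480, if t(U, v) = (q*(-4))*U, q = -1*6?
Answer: -27306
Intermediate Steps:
q = -6
t(U, v) = 24*U (t(U, v) = (-6*(-4))*U = 24*U)
(-13090 + t(-114, -166)) - 11480 = (-13090 + 24*(-114)) - 11480 = (-13090 - 2736) - 11480 = -15826 - 11480 = -27306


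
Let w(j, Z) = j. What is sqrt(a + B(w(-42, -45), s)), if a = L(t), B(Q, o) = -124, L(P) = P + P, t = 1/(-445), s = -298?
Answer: I*sqrt(24555990)/445 ≈ 11.136*I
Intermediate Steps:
t = -1/445 ≈ -0.0022472
L(P) = 2*P
a = -2/445 (a = 2*(-1/445) = -2/445 ≈ -0.0044944)
sqrt(a + B(w(-42, -45), s)) = sqrt(-2/445 - 124) = sqrt(-55182/445) = I*sqrt(24555990)/445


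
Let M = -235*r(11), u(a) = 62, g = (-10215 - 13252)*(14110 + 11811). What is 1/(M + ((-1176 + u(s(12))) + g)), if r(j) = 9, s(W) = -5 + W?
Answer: -1/608291336 ≈ -1.6439e-9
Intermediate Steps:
g = -608288107 (g = -23467*25921 = -608288107)
M = -2115 (M = -235*9 = -2115)
1/(M + ((-1176 + u(s(12))) + g)) = 1/(-2115 + ((-1176 + 62) - 608288107)) = 1/(-2115 + (-1114 - 608288107)) = 1/(-2115 - 608289221) = 1/(-608291336) = -1/608291336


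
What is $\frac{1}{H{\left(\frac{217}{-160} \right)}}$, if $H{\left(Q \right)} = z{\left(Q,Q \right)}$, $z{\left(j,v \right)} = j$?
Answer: $- \frac{160}{217} \approx -0.73733$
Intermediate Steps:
$H{\left(Q \right)} = Q$
$\frac{1}{H{\left(\frac{217}{-160} \right)}} = \frac{1}{217 \frac{1}{-160}} = \frac{1}{217 \left(- \frac{1}{160}\right)} = \frac{1}{- \frac{217}{160}} = - \frac{160}{217}$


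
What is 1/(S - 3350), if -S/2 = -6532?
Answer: 1/9714 ≈ 0.00010294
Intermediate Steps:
S = 13064 (S = -2*(-6532) = 13064)
1/(S - 3350) = 1/(13064 - 3350) = 1/9714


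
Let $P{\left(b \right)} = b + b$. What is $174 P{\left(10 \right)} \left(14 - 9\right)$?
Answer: $17400$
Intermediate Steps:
$P{\left(b \right)} = 2 b$
$174 P{\left(10 \right)} \left(14 - 9\right) = 174 \cdot 2 \cdot 10 \left(14 - 9\right) = 174 \cdot 20 \cdot 5 = 174 \cdot 100 = 17400$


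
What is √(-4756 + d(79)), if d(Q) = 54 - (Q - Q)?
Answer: I*√4702 ≈ 68.571*I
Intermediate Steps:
d(Q) = 54 (d(Q) = 54 - 1*0 = 54 + 0 = 54)
√(-4756 + d(79)) = √(-4756 + 54) = √(-4702) = I*√4702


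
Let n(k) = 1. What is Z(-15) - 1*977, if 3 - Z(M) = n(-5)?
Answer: -975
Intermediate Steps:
Z(M) = 2 (Z(M) = 3 - 1*1 = 3 - 1 = 2)
Z(-15) - 1*977 = 2 - 1*977 = 2 - 977 = -975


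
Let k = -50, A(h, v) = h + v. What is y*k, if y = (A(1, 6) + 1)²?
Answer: -3200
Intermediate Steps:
y = 64 (y = ((1 + 6) + 1)² = (7 + 1)² = 8² = 64)
y*k = 64*(-50) = -3200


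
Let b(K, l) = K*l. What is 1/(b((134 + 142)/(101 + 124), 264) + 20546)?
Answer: 25/521746 ≈ 4.7916e-5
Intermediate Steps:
1/(b((134 + 142)/(101 + 124), 264) + 20546) = 1/(((134 + 142)/(101 + 124))*264 + 20546) = 1/((276/225)*264 + 20546) = 1/((276*(1/225))*264 + 20546) = 1/((92/75)*264 + 20546) = 1/(8096/25 + 20546) = 1/(521746/25) = 25/521746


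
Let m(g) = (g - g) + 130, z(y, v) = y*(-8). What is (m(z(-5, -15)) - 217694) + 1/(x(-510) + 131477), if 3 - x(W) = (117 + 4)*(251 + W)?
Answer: -35423552915/162819 ≈ -2.1756e+5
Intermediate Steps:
x(W) = -30368 - 121*W (x(W) = 3 - (117 + 4)*(251 + W) = 3 - 121*(251 + W) = 3 - (30371 + 121*W) = 3 + (-30371 - 121*W) = -30368 - 121*W)
z(y, v) = -8*y
m(g) = 130 (m(g) = 0 + 130 = 130)
(m(z(-5, -15)) - 217694) + 1/(x(-510) + 131477) = (130 - 217694) + 1/((-30368 - 121*(-510)) + 131477) = -217564 + 1/((-30368 + 61710) + 131477) = -217564 + 1/(31342 + 131477) = -217564 + 1/162819 = -35423552915/162819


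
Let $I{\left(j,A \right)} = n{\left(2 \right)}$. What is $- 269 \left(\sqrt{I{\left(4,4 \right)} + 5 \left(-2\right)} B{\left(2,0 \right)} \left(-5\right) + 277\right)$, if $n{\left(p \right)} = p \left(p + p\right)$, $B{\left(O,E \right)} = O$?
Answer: $-74513 + 2690 i \sqrt{2} \approx -74513.0 + 3804.2 i$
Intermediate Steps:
$n{\left(p \right)} = 2 p^{2}$ ($n{\left(p \right)} = p 2 p = 2 p^{2}$)
$I{\left(j,A \right)} = 8$ ($I{\left(j,A \right)} = 2 \cdot 2^{2} = 2 \cdot 4 = 8$)
$- 269 \left(\sqrt{I{\left(4,4 \right)} + 5 \left(-2\right)} B{\left(2,0 \right)} \left(-5\right) + 277\right) = - 269 \left(\sqrt{8 + 5 \left(-2\right)} 2 \left(-5\right) + 277\right) = - 269 \left(\sqrt{8 - 10} \cdot 2 \left(-5\right) + 277\right) = - 269 \left(\sqrt{-2} \cdot 2 \left(-5\right) + 277\right) = - 269 \left(i \sqrt{2} \cdot 2 \left(-5\right) + 277\right) = - 269 \left(2 i \sqrt{2} \left(-5\right) + 277\right) = - 269 \left(- 10 i \sqrt{2} + 277\right) = - 269 \left(277 - 10 i \sqrt{2}\right) = -74513 + 2690 i \sqrt{2}$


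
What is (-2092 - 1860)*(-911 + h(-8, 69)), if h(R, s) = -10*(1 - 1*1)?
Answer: 3600272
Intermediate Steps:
h(R, s) = 0 (h(R, s) = -10*(1 - 1) = -10*0 = 0)
(-2092 - 1860)*(-911 + h(-8, 69)) = (-2092 - 1860)*(-911 + 0) = -3952*(-911) = 3600272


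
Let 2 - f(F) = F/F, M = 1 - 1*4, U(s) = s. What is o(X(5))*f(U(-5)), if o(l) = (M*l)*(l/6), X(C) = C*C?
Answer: -625/2 ≈ -312.50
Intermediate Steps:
M = -3 (M = 1 - 4 = -3)
f(F) = 1 (f(F) = 2 - F/F = 2 - 1*1 = 2 - 1 = 1)
X(C) = C²
o(l) = -l²/2 (o(l) = (-3*l)*(l/6) = -l²/2)
o(X(5))*f(U(-5)) = -(5²)²/2*1 = -½*25²*1 = -½*625*1 = -625/2*1 = -625/2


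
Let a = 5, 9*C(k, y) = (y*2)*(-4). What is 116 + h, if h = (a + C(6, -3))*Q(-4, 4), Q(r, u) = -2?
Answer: 302/3 ≈ 100.67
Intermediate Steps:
C(k, y) = -8*y/9 (C(k, y) = ((y*2)*(-4))/9 = ((2*y)*(-4))/9 = (-8*y)/9 = -8*y/9)
h = -46/3 (h = (5 - 8/9*(-3))*(-2) = (5 + 8/3)*(-2) = (23/3)*(-2) = -46/3 ≈ -15.333)
116 + h = 116 - 46/3 = 302/3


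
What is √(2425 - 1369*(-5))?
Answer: 3*√1030 ≈ 96.281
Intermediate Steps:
√(2425 - 1369*(-5)) = √(2425 + 6845) = √9270 = 3*√1030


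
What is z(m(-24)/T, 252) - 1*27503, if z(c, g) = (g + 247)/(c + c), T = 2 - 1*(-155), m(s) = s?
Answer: -1398487/48 ≈ -29135.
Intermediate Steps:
T = 157 (T = 2 + 155 = 157)
z(c, g) = (247 + g)/(2*c) (z(c, g) = (247 + g)/((2*c)) = (247 + g)*(1/(2*c)) = (247 + g)/(2*c))
z(m(-24)/T, 252) - 1*27503 = (247 + 252)/(2*((-24/157))) - 1*27503 = (½)*499/(-24*1/157) - 27503 = (½)*499/(-24/157) - 27503 = (½)*(-157/24)*499 - 27503 = -78343/48 - 27503 = -1398487/48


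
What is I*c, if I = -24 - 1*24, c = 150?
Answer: -7200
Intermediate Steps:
I = -48 (I = -24 - 24 = -48)
I*c = -48*150 = -7200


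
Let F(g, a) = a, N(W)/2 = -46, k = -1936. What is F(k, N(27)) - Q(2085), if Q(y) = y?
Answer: -2177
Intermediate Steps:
N(W) = -92 (N(W) = 2*(-46) = -92)
F(k, N(27)) - Q(2085) = -92 - 1*2085 = -92 - 2085 = -2177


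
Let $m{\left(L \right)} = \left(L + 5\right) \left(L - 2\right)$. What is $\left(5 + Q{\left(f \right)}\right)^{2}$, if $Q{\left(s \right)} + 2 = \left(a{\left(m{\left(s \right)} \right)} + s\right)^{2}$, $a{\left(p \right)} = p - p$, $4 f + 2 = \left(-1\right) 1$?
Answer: $\frac{3249}{256} \approx 12.691$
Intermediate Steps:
$f = - \frac{3}{4}$ ($f = - \frac{1}{2} + \frac{\left(-1\right) 1}{4} = - \frac{1}{2} + \frac{1}{4} \left(-1\right) = - \frac{1}{2} - \frac{1}{4} = - \frac{3}{4} \approx -0.75$)
$m{\left(L \right)} = \left(-2 + L\right) \left(5 + L\right)$ ($m{\left(L \right)} = \left(5 + L\right) \left(-2 + L\right) = \left(-2 + L\right) \left(5 + L\right)$)
$a{\left(p \right)} = 0$
$Q{\left(s \right)} = -2 + s^{2}$ ($Q{\left(s \right)} = -2 + \left(0 + s\right)^{2} = -2 + s^{2}$)
$\left(5 + Q{\left(f \right)}\right)^{2} = \left(5 - \left(2 - \left(- \frac{3}{4}\right)^{2}\right)\right)^{2} = \left(5 + \left(-2 + \frac{9}{16}\right)\right)^{2} = \left(5 - \frac{23}{16}\right)^{2} = \left(\frac{57}{16}\right)^{2} = \frac{3249}{256}$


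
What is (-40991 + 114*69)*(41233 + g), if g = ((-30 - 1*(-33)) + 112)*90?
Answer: -1708686875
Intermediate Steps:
g = 10350 (g = ((-30 + 33) + 112)*90 = (3 + 112)*90 = 115*90 = 10350)
(-40991 + 114*69)*(41233 + g) = (-40991 + 114*69)*(41233 + 10350) = (-40991 + 7866)*51583 = -33125*51583 = -1708686875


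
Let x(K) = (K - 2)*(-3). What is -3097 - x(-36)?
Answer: -3211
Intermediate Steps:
x(K) = 6 - 3*K (x(K) = (-2 + K)*(-3) = 6 - 3*K)
-3097 - x(-36) = -3097 - (6 - 3*(-36)) = -3097 - (6 + 108) = -3097 - 1*114 = -3097 - 114 = -3211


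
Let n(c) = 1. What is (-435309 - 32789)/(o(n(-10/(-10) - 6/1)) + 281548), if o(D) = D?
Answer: -468098/281549 ≈ -1.6626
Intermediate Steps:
(-435309 - 32789)/(o(n(-10/(-10) - 6/1)) + 281548) = (-435309 - 32789)/(1 + 281548) = -468098/281549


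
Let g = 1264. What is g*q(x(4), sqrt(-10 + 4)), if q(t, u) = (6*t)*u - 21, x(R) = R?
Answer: -26544 + 30336*I*sqrt(6) ≈ -26544.0 + 74308.0*I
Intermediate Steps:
q(t, u) = -21 + 6*t*u (q(t, u) = 6*t*u - 21 = -21 + 6*t*u)
g*q(x(4), sqrt(-10 + 4)) = 1264*(-21 + 6*4*sqrt(-10 + 4)) = 1264*(-21 + 6*4*sqrt(-6)) = 1264*(-21 + 6*4*(I*sqrt(6))) = 1264*(-21 + 24*I*sqrt(6)) = -26544 + 30336*I*sqrt(6)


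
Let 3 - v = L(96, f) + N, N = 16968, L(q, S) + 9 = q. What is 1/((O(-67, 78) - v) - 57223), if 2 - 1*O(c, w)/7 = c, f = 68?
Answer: -1/39688 ≈ -2.5197e-5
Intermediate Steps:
O(c, w) = 14 - 7*c
L(q, S) = -9 + q
v = -17052 (v = 3 - ((-9 + 96) + 16968) = 3 - (87 + 16968) = 3 - 1*17055 = 3 - 17055 = -17052)
1/((O(-67, 78) - v) - 57223) = 1/(((14 - 7*(-67)) - 1*(-17052)) - 57223) = 1/(((14 + 469) + 17052) - 57223) = 1/((483 + 17052) - 57223) = 1/(17535 - 57223) = 1/(-39688) = -1/39688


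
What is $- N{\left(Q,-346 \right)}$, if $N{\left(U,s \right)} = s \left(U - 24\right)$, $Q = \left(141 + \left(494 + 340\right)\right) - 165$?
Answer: $271956$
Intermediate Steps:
$Q = 810$ ($Q = \left(141 + 834\right) - 165 = 975 - 165 = 810$)
$N{\left(U,s \right)} = s \left(-24 + U\right)$
$- N{\left(Q,-346 \right)} = - \left(-346\right) \left(-24 + 810\right) = - \left(-346\right) 786 = \left(-1\right) \left(-271956\right) = 271956$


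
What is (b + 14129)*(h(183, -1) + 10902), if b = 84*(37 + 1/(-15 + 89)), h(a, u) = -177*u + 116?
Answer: 7140294145/37 ≈ 1.9298e+8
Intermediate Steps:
h(a, u) = 116 - 177*u
b = 115038/37 (b = 84*(37 + 1/74) = 84*(2739/74) = 115038/37 ≈ 3109.1)
(b + 14129)*(h(183, -1) + 10902) = (115038/37 + 14129)*((116 - 177*(-1)) + 10902) = 637811*((116 + 177) + 10902)/37 = 637811*(293 + 10902)/37 = (637811/37)*11195 = 7140294145/37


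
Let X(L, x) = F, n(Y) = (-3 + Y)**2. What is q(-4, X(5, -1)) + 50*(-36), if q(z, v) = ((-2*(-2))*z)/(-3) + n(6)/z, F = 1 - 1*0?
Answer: -21563/12 ≈ -1796.9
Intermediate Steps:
F = 1 (F = 1 + 0 = 1)
X(L, x) = 1
q(z, v) = 9/z - 4*z/3 (q(z, v) = ((-2*(-2))*z)/(-3) + (-3 + 6)**2/z = (4*z)*(-1/3) + 3**2/z = -4*z/3 + 9/z = 9/z - 4*z/3)
q(-4, X(5, -1)) + 50*(-36) = (9/(-4) - 4/3*(-4)) + 50*(-36) = (9*(-1/4) + 16/3) - 1800 = (-9/4 + 16/3) - 1800 = 37/12 - 1800 = -21563/12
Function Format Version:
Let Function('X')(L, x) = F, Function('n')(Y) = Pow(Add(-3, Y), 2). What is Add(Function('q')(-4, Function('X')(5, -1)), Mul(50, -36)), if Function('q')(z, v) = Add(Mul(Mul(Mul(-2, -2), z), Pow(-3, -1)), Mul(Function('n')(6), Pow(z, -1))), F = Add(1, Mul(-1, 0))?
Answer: Rational(-21563, 12) ≈ -1796.9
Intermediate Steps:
F = 1 (F = Add(1, 0) = 1)
Function('X')(L, x) = 1
Function('q')(z, v) = Add(Mul(9, Pow(z, -1)), Mul(Rational(-4, 3), z)) (Function('q')(z, v) = Add(Mul(Mul(Mul(-2, -2), z), Pow(-3, -1)), Mul(Pow(Add(-3, 6), 2), Pow(z, -1))) = Add(Mul(Mul(4, z), Rational(-1, 3)), Mul(Pow(3, 2), Pow(z, -1))) = Add(Mul(Rational(-4, 3), z), Mul(9, Pow(z, -1))) = Add(Mul(9, Pow(z, -1)), Mul(Rational(-4, 3), z)))
Add(Function('q')(-4, Function('X')(5, -1)), Mul(50, -36)) = Add(Add(Mul(9, Pow(-4, -1)), Mul(Rational(-4, 3), -4)), Mul(50, -36)) = Add(Add(Mul(9, Rational(-1, 4)), Rational(16, 3)), -1800) = Add(Add(Rational(-9, 4), Rational(16, 3)), -1800) = Add(Rational(37, 12), -1800) = Rational(-21563, 12)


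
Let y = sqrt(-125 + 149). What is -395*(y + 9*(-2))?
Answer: 7110 - 790*sqrt(6) ≈ 5174.9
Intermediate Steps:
y = 2*sqrt(6) (y = sqrt(24) = 2*sqrt(6) ≈ 4.8990)
-395*(y + 9*(-2)) = -395*(2*sqrt(6) + 9*(-2)) = -395*(2*sqrt(6) - 18) = -395*(-18 + 2*sqrt(6)) = 7110 - 790*sqrt(6)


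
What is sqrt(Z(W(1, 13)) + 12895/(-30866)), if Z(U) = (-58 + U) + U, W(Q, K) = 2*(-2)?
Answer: I*sqrt(63276874166)/30866 ≈ 8.1497*I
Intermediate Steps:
W(Q, K) = -4
Z(U) = -58 + 2*U
sqrt(Z(W(1, 13)) + 12895/(-30866)) = sqrt((-58 + 2*(-4)) + 12895/(-30866)) = sqrt((-58 - 8) + 12895*(-1/30866)) = sqrt(-66 - 12895/30866) = sqrt(-2050051/30866) = I*sqrt(63276874166)/30866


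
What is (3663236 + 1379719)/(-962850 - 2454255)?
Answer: -336197/227807 ≈ -1.4758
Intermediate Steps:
(3663236 + 1379719)/(-962850 - 2454255) = 5042955/(-3417105) = 5042955*(-1/3417105) = -336197/227807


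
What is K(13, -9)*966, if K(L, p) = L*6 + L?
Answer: 87906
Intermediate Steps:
K(L, p) = 7*L (K(L, p) = 6*L + L = 7*L)
K(13, -9)*966 = (7*13)*966 = 91*966 = 87906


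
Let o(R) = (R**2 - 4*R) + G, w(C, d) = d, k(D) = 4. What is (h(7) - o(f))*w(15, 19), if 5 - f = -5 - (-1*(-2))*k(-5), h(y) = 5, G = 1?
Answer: -4712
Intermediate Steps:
f = 18 (f = 5 - (-5 - (-1*(-2))*4) = 5 - (-5 - 2*4) = 5 - (-5 - 1*8) = 5 - (-5 - 8) = 5 - 1*(-13) = 5 + 13 = 18)
o(R) = 1 + R**2 - 4*R (o(R) = (R**2 - 4*R) + 1 = 1 + R**2 - 4*R)
(h(7) - o(f))*w(15, 19) = (5 - (1 + 18**2 - 4*18))*19 = (5 - (1 + 324 - 72))*19 = (5 - 1*253)*19 = (5 - 253)*19 = -248*19 = -4712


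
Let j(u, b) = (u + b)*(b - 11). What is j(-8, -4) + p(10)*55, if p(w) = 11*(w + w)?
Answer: 12280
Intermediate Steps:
j(u, b) = (-11 + b)*(b + u) (j(u, b) = (b + u)*(-11 + b) = (-11 + b)*(b + u))
p(w) = 22*w (p(w) = 11*(2*w) = 22*w)
j(-8, -4) + p(10)*55 = ((-4)² - 11*(-4) - 11*(-8) - 4*(-8)) + (22*10)*55 = (16 + 44 + 88 + 32) + 220*55 = 180 + 12100 = 12280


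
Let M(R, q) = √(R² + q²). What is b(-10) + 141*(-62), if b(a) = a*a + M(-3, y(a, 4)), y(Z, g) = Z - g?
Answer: -8642 + √205 ≈ -8627.7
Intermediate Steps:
b(a) = a² + √(9 + (-4 + a)²) (b(a) = a*a + √((-3)² + (a - 1*4)²) = a² + √(9 + (a - 4)²) = a² + √(9 + (-4 + a)²))
b(-10) + 141*(-62) = ((-10)² + √(9 + (-4 - 10)²)) + 141*(-62) = (100 + √(9 + (-14)²)) - 8742 = (100 + √(9 + 196)) - 8742 = (100 + √205) - 8742 = -8642 + √205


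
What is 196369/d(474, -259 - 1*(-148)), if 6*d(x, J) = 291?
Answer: 392738/97 ≈ 4048.8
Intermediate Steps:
d(x, J) = 97/2 (d(x, J) = (⅙)*291 = 97/2)
196369/d(474, -259 - 1*(-148)) = 196369/(97/2) = 196369*(2/97) = 392738/97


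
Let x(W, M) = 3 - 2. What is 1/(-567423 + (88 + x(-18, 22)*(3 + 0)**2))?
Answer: -1/567326 ≈ -1.7627e-6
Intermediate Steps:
x(W, M) = 1
1/(-567423 + (88 + x(-18, 22)*(3 + 0)**2)) = 1/(-567423 + (88 + 1*(3 + 0)**2)) = 1/(-567423 + (88 + 1*3**2)) = 1/(-567423 + (88 + 1*9)) = 1/(-567423 + (88 + 9)) = 1/(-567423 + 97) = 1/(-567326) = -1/567326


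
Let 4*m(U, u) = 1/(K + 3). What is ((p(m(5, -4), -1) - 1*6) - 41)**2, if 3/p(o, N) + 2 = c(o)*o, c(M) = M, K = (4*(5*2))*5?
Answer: 4090410995855041/1738935403969 ≈ 2352.3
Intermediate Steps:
K = 200 (K = (4*10)*5 = 40*5 = 200)
m(U, u) = 1/812 (m(U, u) = 1/(4*(200 + 3)) = (1/4)/203 = (1/4)*(1/203) = 1/812)
p(o, N) = 3/(-2 + o**2) (p(o, N) = 3/(-2 + o*o) = 3/(-2 + o**2))
((p(m(5, -4), -1) - 1*6) - 41)**2 = ((3/(-2 + (1/812)**2) - 1*6) - 41)**2 = ((3/(-2 + 1/659344) - 6) - 41)**2 = ((3/(-1318687/659344) - 6) - 41)**2 = ((3*(-659344/1318687) - 6) - 41)**2 = ((-1978032/1318687 - 6) - 41)**2 = (-9890154/1318687 - 41)**2 = (-63956321/1318687)**2 = 4090410995855041/1738935403969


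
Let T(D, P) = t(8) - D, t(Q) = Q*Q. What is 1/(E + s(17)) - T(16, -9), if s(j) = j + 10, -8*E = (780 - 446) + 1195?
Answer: -63032/1313 ≈ -48.006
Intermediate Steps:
t(Q) = Q²
E = -1529/8 (E = -((780 - 446) + 1195)/8 = -(334 + 1195)/8 = -⅛*1529 = -1529/8 ≈ -191.13)
s(j) = 10 + j
T(D, P) = 64 - D (T(D, P) = 8² - D = 64 - D)
1/(E + s(17)) - T(16, -9) = 1/(-1529/8 + (10 + 17)) - (64 - 1*16) = 1/(-1529/8 + 27) - (64 - 16) = 1/(-1313/8) - 1*48 = -8/1313 - 48 = -63032/1313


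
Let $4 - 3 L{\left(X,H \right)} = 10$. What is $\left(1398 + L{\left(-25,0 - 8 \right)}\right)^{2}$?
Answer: $1948816$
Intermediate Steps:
$L{\left(X,H \right)} = -2$ ($L{\left(X,H \right)} = \frac{4}{3} - \frac{10}{3} = -2$)
$\left(1398 + L{\left(-25,0 - 8 \right)}\right)^{2} = \left(1398 - 2\right)^{2} = 1396^{2} = 1948816$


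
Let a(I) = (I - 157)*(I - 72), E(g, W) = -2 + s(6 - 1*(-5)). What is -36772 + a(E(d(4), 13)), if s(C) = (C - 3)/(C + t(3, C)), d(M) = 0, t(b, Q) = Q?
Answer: -3035962/121 ≈ -25091.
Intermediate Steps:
s(C) = (-3 + C)/(2*C) (s(C) = (C - 3)/(C + C) = (-3 + C)/((2*C)) = (-3 + C)*(1/(2*C)) = (-3 + C)/(2*C))
E(g, W) = -18/11 (E(g, W) = -2 + (-3 + (6 - 1*(-5)))/(2*(6 - 1*(-5))) = -2 + (-3 + (6 + 5))/(2*(6 + 5)) = -2 + (½)*(-3 + 11)/11 = -2 + (½)*(1/11)*8 = -2 + 4/11 = -18/11)
a(I) = (-157 + I)*(-72 + I)
-36772 + a(E(d(4), 13)) = -36772 + (11304 + (-18/11)² - 229*(-18/11)) = -36772 + (11304 + 324/121 + 4122/11) = -36772 + 1413450/121 = -3035962/121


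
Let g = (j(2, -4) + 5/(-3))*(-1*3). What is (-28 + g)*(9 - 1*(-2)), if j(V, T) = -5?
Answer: -88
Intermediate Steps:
g = 20 (g = (-5 + 5/(-3))*(-1*3) = (-5 + 5*(-1/3))*(-3) = (-5 - 5/3)*(-3) = -20/3*(-3) = 20)
(-28 + g)*(9 - 1*(-2)) = (-28 + 20)*(9 - 1*(-2)) = -8*(9 + 2) = -8*11 = -88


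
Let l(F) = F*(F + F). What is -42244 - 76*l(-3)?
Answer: -43612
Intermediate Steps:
l(F) = 2*F² (l(F) = F*(2*F) = 2*F²)
-42244 - 76*l(-3) = -42244 - 152*(-3)² = -42244 - 152*9 = -42244 - 76*18 = -42244 - 1368 = -43612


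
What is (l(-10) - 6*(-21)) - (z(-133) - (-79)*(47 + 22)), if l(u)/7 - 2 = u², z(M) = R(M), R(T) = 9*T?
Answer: -3414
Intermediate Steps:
z(M) = 9*M
l(u) = 14 + 7*u²
(l(-10) - 6*(-21)) - (z(-133) - (-79)*(47 + 22)) = ((14 + 7*(-10)²) - 6*(-21)) - (9*(-133) - (-79)*(47 + 22)) = ((14 + 7*100) + 126) - (-1197 - (-79)*69) = ((14 + 700) + 126) - (-1197 - 1*(-5451)) = (714 + 126) - (-1197 + 5451) = 840 - 1*4254 = 840 - 4254 = -3414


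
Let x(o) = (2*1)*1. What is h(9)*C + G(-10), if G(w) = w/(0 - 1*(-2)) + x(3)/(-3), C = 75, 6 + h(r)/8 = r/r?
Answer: -9017/3 ≈ -3005.7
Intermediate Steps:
h(r) = -40 (h(r) = -48 + 8*(r/r) = -48 + 8*1 = -48 + 8 = -40)
x(o) = 2 (x(o) = 2*1 = 2)
G(w) = -2/3 + w/2 (G(w) = w/(0 - 1*(-2)) + 2/(-3) = w/(0 + 2) + 2*(-1/3) = w/2 - 2/3 = -2/3 + w/2)
h(9)*C + G(-10) = -40*75 + (-2/3 + (1/2)*(-10)) = -3000 + (-2/3 - 5) = -3000 - 17/3 = -9017/3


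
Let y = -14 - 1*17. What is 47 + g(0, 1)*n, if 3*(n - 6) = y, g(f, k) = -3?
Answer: 60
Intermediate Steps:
y = -31 (y = -14 - 17 = -31)
n = -13/3 (n = 6 + (1/3)*(-31) = 6 - 31/3 = -13/3 ≈ -4.3333)
47 + g(0, 1)*n = 47 - 3*(-13/3) = 47 + 13 = 60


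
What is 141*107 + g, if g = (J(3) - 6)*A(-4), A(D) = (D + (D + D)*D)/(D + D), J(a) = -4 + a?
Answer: 30223/2 ≈ 15112.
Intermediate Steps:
A(D) = (D + 2*D²)/(2*D) (A(D) = (D + (2*D)*D)/((2*D)) = (D + 2*D²)*(1/(2*D)) = (D + 2*D²)/(2*D))
g = 49/2 (g = ((-4 + 3) - 6)*(½ - 4) = (-1 - 6)*(-7/2) = -7*(-7/2) = 49/2 ≈ 24.500)
141*107 + g = 141*107 + 49/2 = 15087 + 49/2 = 30223/2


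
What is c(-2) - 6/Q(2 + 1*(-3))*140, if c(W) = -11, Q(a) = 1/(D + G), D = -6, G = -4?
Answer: 8389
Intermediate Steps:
Q(a) = -⅒ (Q(a) = 1/(-6 - 4) = 1/(-10) = -⅒)
c(-2) - 6/Q(2 + 1*(-3))*140 = -11 - 6/(-⅒)*140 = -11 - 6*(-10)*140 = -11 + 60*140 = -11 + 8400 = 8389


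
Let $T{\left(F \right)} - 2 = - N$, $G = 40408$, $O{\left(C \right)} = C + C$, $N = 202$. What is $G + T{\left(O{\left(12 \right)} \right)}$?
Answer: $40208$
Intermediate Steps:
$O{\left(C \right)} = 2 C$
$T{\left(F \right)} = -200$ ($T{\left(F \right)} = 2 - 202 = -200$)
$G + T{\left(O{\left(12 \right)} \right)} = 40408 - 200 = 40208$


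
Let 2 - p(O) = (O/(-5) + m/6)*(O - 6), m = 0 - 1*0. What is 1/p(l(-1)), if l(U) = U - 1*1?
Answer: 5/26 ≈ 0.19231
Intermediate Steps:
m = 0 (m = 0 + 0 = 0)
l(U) = -1 + U (l(U) = U - 1 = -1 + U)
p(O) = 2 + O*(-6 + O)/5 (p(O) = 2 - (O/(-5) + 0/6)*(O - 6) = 2 - (O*(-⅕) + 0*(⅙))*(-6 + O) = 2 - (-O/5 + 0)*(-6 + O) = 2 - (-O/5)*(-6 + O) = 2 - (-1)*O*(-6 + O)/5 = 2 + O*(-6 + O)/5)
1/p(l(-1)) = 1/(2 - 6*(-1 - 1)/5 + (-1 - 1)²/5) = 1/(2 - 6/5*(-2) + (⅕)*(-2)²) = 1/(2 + 12/5 + (⅕)*4) = 1/(2 + 12/5 + ⅘) = 1/(26/5) = 5/26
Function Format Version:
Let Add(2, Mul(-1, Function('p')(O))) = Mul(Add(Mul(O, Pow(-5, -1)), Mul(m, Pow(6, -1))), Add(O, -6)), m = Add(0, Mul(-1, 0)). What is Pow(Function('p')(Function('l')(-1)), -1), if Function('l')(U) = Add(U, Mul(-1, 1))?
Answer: Rational(5, 26) ≈ 0.19231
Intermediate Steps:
m = 0 (m = Add(0, 0) = 0)
Function('l')(U) = Add(-1, U) (Function('l')(U) = Add(U, -1) = Add(-1, U))
Function('p')(O) = Add(2, Mul(Rational(1, 5), O, Add(-6, O))) (Function('p')(O) = Add(2, Mul(-1, Mul(Add(Mul(O, Pow(-5, -1)), Mul(0, Pow(6, -1))), Add(O, -6)))) = Add(2, Mul(-1, Mul(Add(Mul(O, Rational(-1, 5)), Mul(0, Rational(1, 6))), Add(-6, O)))) = Add(2, Mul(-1, Mul(Add(Mul(Rational(-1, 5), O), 0), Add(-6, O)))) = Add(2, Mul(-1, Mul(Mul(Rational(-1, 5), O), Add(-6, O)))) = Add(2, Mul(-1, Mul(Rational(-1, 5), O, Add(-6, O)))) = Add(2, Mul(Rational(1, 5), O, Add(-6, O))))
Pow(Function('p')(Function('l')(-1)), -1) = Pow(Add(2, Mul(Rational(-6, 5), Add(-1, -1)), Mul(Rational(1, 5), Pow(Add(-1, -1), 2))), -1) = Pow(Add(2, Mul(Rational(-6, 5), -2), Mul(Rational(1, 5), Pow(-2, 2))), -1) = Pow(Add(2, Rational(12, 5), Mul(Rational(1, 5), 4)), -1) = Pow(Add(2, Rational(12, 5), Rational(4, 5)), -1) = Pow(Rational(26, 5), -1) = Rational(5, 26)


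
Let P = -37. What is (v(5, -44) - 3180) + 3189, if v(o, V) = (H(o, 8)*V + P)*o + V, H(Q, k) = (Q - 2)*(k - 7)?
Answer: -880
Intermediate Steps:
H(Q, k) = (-7 + k)*(-2 + Q) (H(Q, k) = (-2 + Q)*(-7 + k) = (-7 + k)*(-2 + Q))
v(o, V) = V + o*(-37 + V*(-2 + o)) (v(o, V) = ((14 - 7*o - 2*8 + o*8)*V - 37)*o + V = ((14 - 7*o - 16 + 8*o)*V - 37)*o + V = ((-2 + o)*V - 37)*o + V = (V*(-2 + o) - 37)*o + V = (-37 + V*(-2 + o))*o + V = o*(-37 + V*(-2 + o)) + V = V + o*(-37 + V*(-2 + o)))
(v(5, -44) - 3180) + 3189 = ((-44 - 37*5 - 44*5*(-2 + 5)) - 3180) + 3189 = ((-44 - 185 - 44*5*3) - 3180) + 3189 = ((-44 - 185 - 660) - 3180) + 3189 = (-889 - 3180) + 3189 = -4069 + 3189 = -880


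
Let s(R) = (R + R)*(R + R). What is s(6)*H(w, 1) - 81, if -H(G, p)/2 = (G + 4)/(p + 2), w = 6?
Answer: -1041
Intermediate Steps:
H(G, p) = -2*(4 + G)/(2 + p) (H(G, p) = -2*(G + 4)/(p + 2) = -2*(4 + G)/(2 + p))
s(R) = 4*R**2 (s(R) = (2*R)*(2*R) = 4*R**2)
s(6)*H(w, 1) - 81 = (4*6**2)*(2*(-4 - 1*6)/(2 + 1)) - 81 = (4*36)*(2*(-4 - 6)/3) - 81 = 144*(2*(1/3)*(-10)) - 81 = 144*(-20/3) - 81 = -960 - 81 = -1041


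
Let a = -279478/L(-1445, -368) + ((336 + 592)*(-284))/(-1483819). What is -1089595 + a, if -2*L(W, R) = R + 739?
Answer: -598989126875399/550496849 ≈ -1.0881e+6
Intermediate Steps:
L(W, R) = -739/2 - R/2 (L(W, R) = -(R + 739)/2 = -(739 + R)/2 = -739/2 - R/2)
a = 829487310756/550496849 (a = -279478/(-739/2 - ½*(-368)) + ((336 + 592)*(-284))/(-1483819) = -279478/(-739/2 + 184) + (928*(-284))*(-1/1483819) = -279478/(-371/2) - 263552*(-1/1483819) = -279478*(-2/371) + 263552/1483819 = 558956/371 + 263552/1483819 = 829487310756/550496849 ≈ 1506.8)
-1089595 + a = -1089595 + 829487310756/550496849 = -598989126875399/550496849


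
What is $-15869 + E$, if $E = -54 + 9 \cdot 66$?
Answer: $-15329$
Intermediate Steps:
$E = 540$ ($E = -54 + 594 = 540$)
$-15869 + E = -15869 + 540 = -15329$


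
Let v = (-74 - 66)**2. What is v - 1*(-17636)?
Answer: 37236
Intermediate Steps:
v = 19600 (v = (-140)**2 = 19600)
v - 1*(-17636) = 19600 - 1*(-17636) = 19600 + 17636 = 37236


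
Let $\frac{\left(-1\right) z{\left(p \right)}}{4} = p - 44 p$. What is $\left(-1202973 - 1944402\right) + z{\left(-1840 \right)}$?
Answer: $-3463855$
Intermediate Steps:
$z{\left(p \right)} = 172 p$ ($z{\left(p \right)} = - 4 \left(p - 44 p\right) = - 4 \left(- 43 p\right) = 172 p$)
$\left(-1202973 - 1944402\right) + z{\left(-1840 \right)} = \left(-1202973 - 1944402\right) + 172 \left(-1840\right) = -3147375 - 316480 = -3463855$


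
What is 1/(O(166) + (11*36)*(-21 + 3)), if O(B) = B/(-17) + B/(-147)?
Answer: -2499/17840096 ≈ -0.00014008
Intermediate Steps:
O(B) = -164*B/2499 (O(B) = B*(-1/17) + B*(-1/147) = -B/17 - B/147 = -164*B/2499)
1/(O(166) + (11*36)*(-21 + 3)) = 1/(-164/2499*166 + (11*36)*(-21 + 3)) = 1/(-27224/2499 + 396*(-18)) = 1/(-27224/2499 - 7128) = 1/(-17840096/2499) = -2499/17840096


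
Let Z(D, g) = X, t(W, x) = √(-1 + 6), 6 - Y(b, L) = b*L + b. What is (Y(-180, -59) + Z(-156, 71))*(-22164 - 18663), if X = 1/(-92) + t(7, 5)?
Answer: 39191021283/92 - 40827*√5 ≈ 4.2590e+8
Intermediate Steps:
Y(b, L) = 6 - b - L*b (Y(b, L) = 6 - (b*L + b) = 6 - (L*b + b) = 6 - (b + L*b) = 6 + (-b - L*b) = 6 - b - L*b)
t(W, x) = √5
X = -1/92 + √5 (X = 1/(-92) + √5 = -1/92 + √5 ≈ 2.2252)
Z(D, g) = -1/92 + √5
(Y(-180, -59) + Z(-156, 71))*(-22164 - 18663) = ((6 - 1*(-180) - 1*(-59)*(-180)) + (-1/92 + √5))*(-22164 - 18663) = ((6 + 180 - 10620) + (-1/92 + √5))*(-40827) = (-10434 + (-1/92 + √5))*(-40827) = (-959929/92 + √5)*(-40827) = 39191021283/92 - 40827*√5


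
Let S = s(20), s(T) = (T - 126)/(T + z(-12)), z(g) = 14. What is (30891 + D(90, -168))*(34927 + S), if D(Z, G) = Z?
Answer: 18393605586/17 ≈ 1.0820e+9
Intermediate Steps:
s(T) = (-126 + T)/(14 + T) (s(T) = (T - 126)/(T + 14) = (-126 + T)/(14 + T))
S = -53/17 (S = (-126 + 20)/(14 + 20) = -106/34 = (1/34)*(-106) = -53/17 ≈ -3.1176)
(30891 + D(90, -168))*(34927 + S) = (30891 + 90)*(34927 - 53/17) = 30981*(593706/17) = 18393605586/17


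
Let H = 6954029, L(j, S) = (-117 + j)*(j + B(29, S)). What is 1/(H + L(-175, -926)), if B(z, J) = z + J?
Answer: 1/7267053 ≈ 1.3761e-7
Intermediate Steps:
B(z, J) = J + z
L(j, S) = (-117 + j)*(29 + S + j) (L(j, S) = (-117 + j)*(j + (S + 29)) = (-117 + j)*(j + (29 + S)) = (-117 + j)*(29 + S + j))
1/(H + L(-175, -926)) = 1/(6954029 + (-3393 + (-175)² - 117*(-926) - 88*(-175) - 926*(-175))) = 1/(6954029 + (-3393 + 30625 + 108342 + 15400 + 162050)) = 1/(6954029 + 313024) = 1/7267053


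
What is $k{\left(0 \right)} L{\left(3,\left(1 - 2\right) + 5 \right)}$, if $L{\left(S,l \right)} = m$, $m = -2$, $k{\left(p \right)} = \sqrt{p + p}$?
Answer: $0$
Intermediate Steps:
$k{\left(p \right)} = \sqrt{2} \sqrt{p}$ ($k{\left(p \right)} = \sqrt{2 p} = \sqrt{2} \sqrt{p}$)
$L{\left(S,l \right)} = -2$
$k{\left(0 \right)} L{\left(3,\left(1 - 2\right) + 5 \right)} = \sqrt{2} \sqrt{0} \left(-2\right) = \sqrt{2} \cdot 0 \left(-2\right) = 0 \left(-2\right) = 0$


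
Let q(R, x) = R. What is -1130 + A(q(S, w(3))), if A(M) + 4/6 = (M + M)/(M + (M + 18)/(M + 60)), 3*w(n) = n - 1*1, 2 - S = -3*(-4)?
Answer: -46274/41 ≈ -1128.6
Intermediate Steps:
S = -10 (S = 2 - (-3)*(-4) = 2 - 1*12 = 2 - 12 = -10)
w(n) = -⅓ + n/3 (w(n) = (n - 1*1)/3 = (n - 1)/3 = (-1 + n)/3 = -⅓ + n/3)
A(M) = -⅔ + 2*M/(M + (18 + M)/(60 + M)) (A(M) = -⅔ + (M + M)/(M + (M + 18)/(M + 60)) = -⅔ + (2*M)/(M + (18 + M)/(60 + M)) = -⅔ + 2*M/(M + (18 + M)/(60 + M)))
-1130 + A(q(S, w(3))) = -1130 + 2*(-18 + 2*(-10)² + 119*(-10))/(3*(18 + (-10)² + 61*(-10))) = -1130 + 2*(-18 + 2*100 - 1190)/(3*(18 + 100 - 610)) = -1130 + (⅔)*(-18 + 200 - 1190)/(-492) = -1130 + (⅔)*(-1/492)*(-1008) = -1130 + 56/41 = -46274/41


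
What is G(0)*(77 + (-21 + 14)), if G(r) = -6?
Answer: -420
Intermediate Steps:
G(0)*(77 + (-21 + 14)) = -6*(77 + (-21 + 14)) = -6*(77 - 7) = -6*70 = -420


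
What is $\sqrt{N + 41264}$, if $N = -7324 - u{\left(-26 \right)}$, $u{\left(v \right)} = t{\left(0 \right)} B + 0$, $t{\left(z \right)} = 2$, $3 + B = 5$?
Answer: $4 \sqrt{2121} \approx 184.22$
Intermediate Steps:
$B = 2$ ($B = -3 + 5 = 2$)
$u{\left(v \right)} = 4$ ($u{\left(v \right)} = 2 \cdot 2 + 0 = 4 + 0 = 4$)
$N = -7328$ ($N = -7324 - 4 = -7328$)
$\sqrt{N + 41264} = \sqrt{-7328 + 41264} = \sqrt{33936} = 4 \sqrt{2121}$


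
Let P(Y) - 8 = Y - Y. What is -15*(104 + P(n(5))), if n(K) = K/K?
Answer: -1680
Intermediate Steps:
n(K) = 1
P(Y) = 8 (P(Y) = 8 + (Y - Y) = 8 + 0 = 8)
-15*(104 + P(n(5))) = -15*(104 + 8) = -15*112 = -1680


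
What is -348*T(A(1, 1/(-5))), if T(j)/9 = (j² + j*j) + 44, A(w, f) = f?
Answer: -3451464/25 ≈ -1.3806e+5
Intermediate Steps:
T(j) = 396 + 18*j² (T(j) = 9*((j² + j*j) + 44) = 9*((j² + j²) + 44) = 9*(2*j² + 44) = 9*(44 + 2*j²) = 396 + 18*j²)
-348*T(A(1, 1/(-5))) = -348*(396 + 18*(1/(-5))²) = -348*(396 + 18*(1*(-⅕))²) = -348*(396 + 18*(-⅕)²) = -348*(396 + 18*(1/25)) = -348*(396 + 18/25) = -348*9918/25 = -3451464/25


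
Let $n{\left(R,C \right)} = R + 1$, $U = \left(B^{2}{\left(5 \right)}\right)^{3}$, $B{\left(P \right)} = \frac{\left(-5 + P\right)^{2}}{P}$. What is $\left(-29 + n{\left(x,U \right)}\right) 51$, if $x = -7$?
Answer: $-1785$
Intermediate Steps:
$B{\left(P \right)} = \frac{\left(-5 + P\right)^{2}}{P}$
$U = 0$ ($U = \left(\left(\frac{\left(-5 + 5\right)^{2}}{5}\right)^{2}\right)^{3} = \left(\left(\frac{0^{2}}{5}\right)^{2}\right)^{3} = \left(\left(\frac{1}{5} \cdot 0\right)^{2}\right)^{3} = \left(0^{2}\right)^{3} = 0^{3} = 0$)
$n{\left(R,C \right)} = 1 + R$
$\left(-29 + n{\left(x,U \right)}\right) 51 = \left(-29 + \left(1 - 7\right)\right) 51 = \left(-29 - 6\right) 51 = \left(-35\right) 51 = -1785$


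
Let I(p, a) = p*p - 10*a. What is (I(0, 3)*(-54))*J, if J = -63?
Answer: -102060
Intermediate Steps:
I(p, a) = p² - 10*a
(I(0, 3)*(-54))*J = ((0² - 10*3)*(-54))*(-63) = ((0 - 30)*(-54))*(-63) = -30*(-54)*(-63) = 1620*(-63) = -102060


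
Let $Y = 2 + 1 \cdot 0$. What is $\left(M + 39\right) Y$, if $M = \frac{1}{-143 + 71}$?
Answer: $\frac{2807}{36} \approx 77.972$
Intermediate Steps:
$Y = 2$ ($Y = 2 + 0 = 2$)
$M = - \frac{1}{72}$ ($M = \frac{1}{-72} = - \frac{1}{72} \approx -0.013889$)
$\left(M + 39\right) Y = \left(- \frac{1}{72} + 39\right) 2 = \frac{2807}{72} \cdot 2 = \frac{2807}{36}$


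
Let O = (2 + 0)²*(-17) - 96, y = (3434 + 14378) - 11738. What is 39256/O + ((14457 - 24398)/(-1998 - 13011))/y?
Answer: -894689624543/3737751306 ≈ -239.37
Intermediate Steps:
y = 6074 (y = 17812 - 11738 = 6074)
O = -164 (O = 2²*(-17) - 96 = 4*(-17) - 96 = -68 - 96 = -164)
39256/O + ((14457 - 24398)/(-1998 - 13011))/y = 39256/(-164) + ((14457 - 24398)/(-1998 - 13011))/6074 = 39256*(-1/164) - 9941/(-15009)*(1/6074) = -9814/41 - 9941*(-1/15009)*(1/6074) = -9814/41 + (9941/15009)*(1/6074) = -9814/41 + 9941/91164666 = -894689624543/3737751306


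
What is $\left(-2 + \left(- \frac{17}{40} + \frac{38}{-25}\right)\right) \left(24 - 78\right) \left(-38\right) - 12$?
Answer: $- \frac{405357}{50} \approx -8107.1$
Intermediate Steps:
$\left(-2 + \left(- \frac{17}{40} + \frac{38}{-25}\right)\right) \left(24 - 78\right) \left(-38\right) - 12 = \left(-2 + \left(\left(-17\right) \frac{1}{40} + 38 \left(- \frac{1}{25}\right)\right)\right) \left(-54\right) \left(-38\right) - 12 = \left(-2 - \frac{389}{200}\right) \left(-54\right) \left(-38\right) - 12 = \left(- \frac{789}{200}\right) \left(-54\right) \left(-38\right) - 12 = \frac{21303}{100} \left(-38\right) - 12 = - \frac{404757}{50} - 12 = - \frac{405357}{50}$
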